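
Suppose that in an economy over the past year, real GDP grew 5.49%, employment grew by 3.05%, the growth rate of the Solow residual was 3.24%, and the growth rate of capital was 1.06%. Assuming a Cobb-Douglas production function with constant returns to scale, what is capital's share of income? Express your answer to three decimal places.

0.402

gY = gA + α·gK + (1−α)·gL, so gY − gA − gL = α(gK − gL).
5.49 − 3.24 − 3.05 = α × (1.06 − 3.05).
-0.8 = -1.99 α, so α = 0.40201.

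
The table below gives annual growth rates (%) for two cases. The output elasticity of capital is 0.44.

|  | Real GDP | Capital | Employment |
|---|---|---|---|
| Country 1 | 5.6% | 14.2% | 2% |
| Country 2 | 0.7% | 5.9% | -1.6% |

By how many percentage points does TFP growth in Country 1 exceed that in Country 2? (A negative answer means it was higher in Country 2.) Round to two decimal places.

-0.77 percentage points

Labor's share = 1 − 0.44 = 0.56.
Country 1: TFP = 5.6 − 6.248 − 1.12 = -1.768%.
Country 2: TFP = 0.7 − 2.596 + 0.896 = -1%.
Difference = -1.768 − (-1) = -0.768 pp.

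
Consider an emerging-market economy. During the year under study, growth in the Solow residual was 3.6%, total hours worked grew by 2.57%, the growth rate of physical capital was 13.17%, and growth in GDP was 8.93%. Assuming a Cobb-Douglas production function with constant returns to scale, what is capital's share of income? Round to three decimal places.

gY = gA + α·gK + (1−α)·gL, so gY − gA − gL = α(gK − gL).
8.93 − 3.6 − 2.57 = α × (13.17 − 2.57).
2.76 = 10.6 α, so α = 0.26038.

0.260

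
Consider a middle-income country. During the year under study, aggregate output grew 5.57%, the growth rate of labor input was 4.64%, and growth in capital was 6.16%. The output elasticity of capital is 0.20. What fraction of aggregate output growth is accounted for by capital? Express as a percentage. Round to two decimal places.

Capital accounted for 22.12% of growth.

Capital contributed 0.2 × 6.16 = 1.232 pp.
Share of growth = 1.232 / 5.57 × 100 = 22.1185%.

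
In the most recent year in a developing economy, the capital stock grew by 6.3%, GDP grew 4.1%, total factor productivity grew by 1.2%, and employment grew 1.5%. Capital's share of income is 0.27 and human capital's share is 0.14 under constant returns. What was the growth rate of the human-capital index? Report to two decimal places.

2.24%

Labor's share = 1 − 0.27 − 0.14 = 0.59.
gY = gA + 0.27×6.3 + 0.59×1.5 + 0.14×g.
0.14×g = 4.1 − 1.2 − 2.586 = 0.314.
g = 0.314 / 0.14 = 2.2429%.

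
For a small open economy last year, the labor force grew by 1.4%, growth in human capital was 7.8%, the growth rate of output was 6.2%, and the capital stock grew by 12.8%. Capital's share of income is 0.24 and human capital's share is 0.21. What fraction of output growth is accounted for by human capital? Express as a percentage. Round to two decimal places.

Human capital contributed 0.21 × 7.8 = 1.638 pp.
Share of growth = 1.638 / 6.2 × 100 = 26.4194%.

26.42%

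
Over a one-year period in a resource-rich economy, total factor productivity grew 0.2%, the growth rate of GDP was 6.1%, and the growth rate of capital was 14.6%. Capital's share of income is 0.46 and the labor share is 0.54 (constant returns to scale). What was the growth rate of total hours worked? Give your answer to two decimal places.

-1.51%

Labor's share = 1 − 0.46 = 0.54.
gY = gA + 0.46×14.6 + 0.54×g.
0.54×g = 6.1 − 0.2 − 6.716 = -0.816.
g = -0.816 / 0.54 = -1.5111%.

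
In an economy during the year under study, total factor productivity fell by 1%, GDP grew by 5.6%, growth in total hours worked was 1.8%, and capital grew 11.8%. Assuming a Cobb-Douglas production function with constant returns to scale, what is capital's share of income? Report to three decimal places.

gY = gA + α·gK + (1−α)·gL, so gY − gA − gL = α(gK − gL).
5.6 + 1 − 1.8 = α × (11.8 − 1.8).
4.8 = 10 α, so α = 0.48.

α = 0.480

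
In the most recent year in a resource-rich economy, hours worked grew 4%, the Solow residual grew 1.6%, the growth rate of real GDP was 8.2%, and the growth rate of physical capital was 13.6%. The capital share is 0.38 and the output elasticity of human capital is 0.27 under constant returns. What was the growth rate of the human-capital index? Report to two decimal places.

The human-capital index growth was 0.12%.

Labor's share = 1 − 0.38 − 0.27 = 0.35.
gY = gA + 0.38×13.6 + 0.35×4 + 0.27×g.
0.27×g = 8.2 − 1.6 − 6.568 = 0.032.
g = 0.032 / 0.27 = 0.1185%.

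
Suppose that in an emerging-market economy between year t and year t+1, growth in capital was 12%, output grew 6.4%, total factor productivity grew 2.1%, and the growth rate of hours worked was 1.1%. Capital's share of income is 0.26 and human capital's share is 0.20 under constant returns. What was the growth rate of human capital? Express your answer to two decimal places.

2.93%

Labor's share = 1 − 0.26 − 0.2 = 0.54.
gY = gA + 0.26×12 + 0.54×1.1 + 0.2×g.
0.2×g = 6.4 − 2.1 − 3.714 = 0.586.
g = 0.586 / 0.2 = 2.93%.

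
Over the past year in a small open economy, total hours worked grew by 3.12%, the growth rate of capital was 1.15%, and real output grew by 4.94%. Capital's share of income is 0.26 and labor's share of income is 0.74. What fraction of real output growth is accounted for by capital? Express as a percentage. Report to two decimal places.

Capital accounted for 6.05% of growth.

Capital contributed 0.26 × 1.15 = 0.299 pp.
Share of growth = 0.299 / 4.94 × 100 = 6.0526%.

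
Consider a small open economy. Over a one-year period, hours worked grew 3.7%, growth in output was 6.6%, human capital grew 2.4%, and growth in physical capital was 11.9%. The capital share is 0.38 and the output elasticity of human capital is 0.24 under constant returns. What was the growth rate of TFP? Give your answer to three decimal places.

0.096%

Labor's share = 1 − 0.38 − 0.24 = 0.38.
Physical capital: 0.38 × 11.9 = 4.522 pp.
Human capital: 0.24 × 2.4 = 0.576 pp.
Hours worked: 0.38 × 3.7 = 1.406 pp.
TFP growth = 6.6 − 6.504 = 0.096%.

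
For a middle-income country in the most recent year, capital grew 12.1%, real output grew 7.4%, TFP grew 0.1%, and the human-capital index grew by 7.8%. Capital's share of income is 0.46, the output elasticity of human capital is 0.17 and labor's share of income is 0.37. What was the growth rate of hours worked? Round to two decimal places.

Labor's share = 1 − 0.46 − 0.17 = 0.37.
gY = gA + 0.46×12.1 + 0.17×7.8 + 0.37×g.
0.37×g = 7.4 − 0.1 − 6.892 = 0.408.
g = 0.408 / 0.37 = 1.1027%.

Hours worked growth was 1.10%.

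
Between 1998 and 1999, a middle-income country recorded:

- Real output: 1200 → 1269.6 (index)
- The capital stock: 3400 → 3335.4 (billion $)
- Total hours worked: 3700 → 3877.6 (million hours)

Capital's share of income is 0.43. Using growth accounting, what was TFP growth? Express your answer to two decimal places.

3.88%

Real output growth = (1269.6 − 1200) / 1200 = 5.8%.
The capital stock growth = (3335.4 − 3400) / 3400 = -1.9%.
Total hours worked growth = (3877.6 − 3700) / 3700 = 4.8%.
Labor's share = 1 − 0.43 = 0.57.
The capital stock: 0.43 × (-1.9) = -0.817 pp.
Total hours worked: 0.57 × 4.8 = 2.736 pp.
TFP growth = 5.8 − 1.919 = 3.881%.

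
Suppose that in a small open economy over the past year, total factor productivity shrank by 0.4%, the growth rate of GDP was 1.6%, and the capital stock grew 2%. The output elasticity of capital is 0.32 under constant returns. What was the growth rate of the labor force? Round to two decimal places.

Labor's share = 1 − 0.32 = 0.68.
gY = gA + 0.32×2 + 0.68×g.
0.68×g = 1.6 + 0.4 − 0.64 = 1.36.
g = 1.36 / 0.68 = 2%.

The labor force growth was 2.00%.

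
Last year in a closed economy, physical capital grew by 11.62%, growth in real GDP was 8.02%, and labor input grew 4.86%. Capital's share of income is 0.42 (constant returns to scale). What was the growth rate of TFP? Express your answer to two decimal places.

0.32%

Labor's share = 1 − 0.42 = 0.58.
Physical capital: 0.42 × 11.62 = 4.8804 pp.
Labor input: 0.58 × 4.86 = 2.8188 pp.
TFP growth = 8.02 − 7.6992 = 0.3208%.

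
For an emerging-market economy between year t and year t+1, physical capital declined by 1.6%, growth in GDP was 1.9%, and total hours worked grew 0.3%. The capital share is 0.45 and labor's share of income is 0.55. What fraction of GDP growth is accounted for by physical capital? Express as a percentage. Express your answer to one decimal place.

Physical capital contributed 0.45 × (-1.6) = -0.72 pp.
Share of growth = -0.72 / 1.9 × 100 = -37.895%.

Physical capital accounted for -37.9% of growth.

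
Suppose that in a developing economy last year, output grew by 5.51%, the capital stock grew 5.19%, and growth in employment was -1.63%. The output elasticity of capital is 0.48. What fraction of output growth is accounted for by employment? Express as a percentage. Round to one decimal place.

Employment accounted for -15.4% of growth.

Labor's share = 1 − 0.48 = 0.52.
Employment contributed 0.52 × (-1.63) = -0.8476 pp.
Share of growth = -0.8476 / 5.51 × 100 = -15.383%.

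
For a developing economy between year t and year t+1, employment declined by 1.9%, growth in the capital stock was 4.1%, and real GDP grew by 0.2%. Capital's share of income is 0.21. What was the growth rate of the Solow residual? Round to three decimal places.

The Solow residual grew 0.840%.

Labor's share = 1 − 0.21 = 0.79.
The capital stock: 0.21 × 4.1 = 0.861 pp.
Employment: 0.79 × (-1.9) = -1.501 pp.
TFP growth = 0.2 + 0.64 = 0.84%.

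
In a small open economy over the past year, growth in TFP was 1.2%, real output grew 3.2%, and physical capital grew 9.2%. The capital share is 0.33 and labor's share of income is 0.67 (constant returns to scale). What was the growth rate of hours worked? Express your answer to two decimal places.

Labor's share = 1 − 0.33 = 0.67.
gY = gA + 0.33×9.2 + 0.67×g.
0.67×g = 3.2 − 1.2 − 3.036 = -1.036.
g = -1.036 / 0.67 = -1.5463%.

-1.55%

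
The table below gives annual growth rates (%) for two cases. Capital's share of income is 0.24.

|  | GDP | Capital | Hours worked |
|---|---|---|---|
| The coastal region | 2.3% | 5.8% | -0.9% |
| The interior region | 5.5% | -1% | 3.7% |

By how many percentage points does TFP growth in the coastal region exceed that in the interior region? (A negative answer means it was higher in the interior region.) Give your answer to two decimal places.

Labor's share = 1 − 0.24 = 0.76.
The coastal region: TFP = 2.3 − 1.392 + 0.684 = 1.592%.
The interior region: TFP = 5.5 + 0.24 − 2.812 = 2.928%.
Difference = 1.592 − (2.928) = -1.336 pp.

-1.34 percentage points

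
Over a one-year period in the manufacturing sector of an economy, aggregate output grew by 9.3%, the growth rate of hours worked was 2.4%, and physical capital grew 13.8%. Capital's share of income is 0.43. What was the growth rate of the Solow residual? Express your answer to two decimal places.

Labor's share = 1 − 0.43 = 0.57.
Physical capital: 0.43 × 13.8 = 5.934 pp.
Hours worked: 0.57 × 2.4 = 1.368 pp.
TFP growth = 9.3 − 7.302 = 1.998%.

2.00%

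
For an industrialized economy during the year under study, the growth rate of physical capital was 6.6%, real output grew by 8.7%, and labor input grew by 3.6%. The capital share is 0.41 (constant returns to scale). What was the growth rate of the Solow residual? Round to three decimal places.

The Solow residual grew 3.870%.

Labor's share = 1 − 0.41 = 0.59.
Physical capital: 0.41 × 6.6 = 2.706 pp.
Labor input: 0.59 × 3.6 = 2.124 pp.
TFP growth = 8.7 − 4.83 = 3.87%.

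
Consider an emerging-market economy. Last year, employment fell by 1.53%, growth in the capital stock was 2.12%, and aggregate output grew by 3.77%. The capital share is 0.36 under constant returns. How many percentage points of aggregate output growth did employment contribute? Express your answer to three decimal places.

-0.979 pp

Labor's share = 1 − 0.36 = 0.64.
Contribution = share × growth = 0.64 × (-1.53) = -0.9792 pp.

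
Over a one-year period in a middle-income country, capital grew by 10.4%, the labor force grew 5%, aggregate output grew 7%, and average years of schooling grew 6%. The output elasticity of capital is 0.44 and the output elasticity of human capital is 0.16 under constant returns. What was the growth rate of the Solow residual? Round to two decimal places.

-0.54%

Labor's share = 1 − 0.44 − 0.16 = 0.4.
Capital: 0.44 × 10.4 = 4.576 pp.
Average years of schooling: 0.16 × 6 = 0.96 pp.
The labor force: 0.4 × 5 = 2 pp.
TFP growth = 7 − 7.536 = -0.536%.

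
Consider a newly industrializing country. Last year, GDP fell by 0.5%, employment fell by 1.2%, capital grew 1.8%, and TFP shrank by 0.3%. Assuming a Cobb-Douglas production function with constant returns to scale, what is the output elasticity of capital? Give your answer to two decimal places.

α = 0.33

gY = gA + α·gK + (1−α)·gL, so gY − gA − gL = α(gK − gL).
-0.5 + 0.3 + 1.2 = α × (1.8 − (-1.2)).
1 = 3 α, so α = 0.3333.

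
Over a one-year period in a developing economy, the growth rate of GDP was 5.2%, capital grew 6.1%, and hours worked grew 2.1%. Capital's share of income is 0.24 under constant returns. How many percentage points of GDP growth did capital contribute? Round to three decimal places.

1.464 percentage points

Contribution = share × growth = 0.24 × 6.1 = 1.464 pp.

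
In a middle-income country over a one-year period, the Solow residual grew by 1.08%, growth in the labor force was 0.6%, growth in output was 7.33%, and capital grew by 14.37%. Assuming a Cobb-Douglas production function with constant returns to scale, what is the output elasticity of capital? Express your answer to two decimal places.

gY = gA + α·gK + (1−α)·gL, so gY − gA − gL = α(gK − gL).
7.33 − 1.08 − 0.6 = α × (14.37 − 0.6).
5.65 = 13.77 α, so α = 0.4103.

α = 0.41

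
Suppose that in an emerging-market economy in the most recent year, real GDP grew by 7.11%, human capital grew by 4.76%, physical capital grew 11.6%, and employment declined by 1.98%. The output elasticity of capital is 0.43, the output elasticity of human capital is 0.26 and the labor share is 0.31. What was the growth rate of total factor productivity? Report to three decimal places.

1.498%

Labor's share = 1 − 0.43 − 0.26 = 0.31.
Physical capital: 0.43 × 11.6 = 4.988 pp.
Human capital: 0.26 × 4.76 = 1.2376 pp.
Employment: 0.31 × (-1.98) = -0.6138 pp.
TFP growth = 7.11 − 5.6118 = 1.4982%.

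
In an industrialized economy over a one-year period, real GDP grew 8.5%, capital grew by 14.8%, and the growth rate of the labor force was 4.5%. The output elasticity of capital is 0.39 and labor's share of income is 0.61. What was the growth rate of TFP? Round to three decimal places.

-0.017%

Labor's share = 1 − 0.39 = 0.61.
Capital: 0.39 × 14.8 = 5.772 pp.
The labor force: 0.61 × 4.5 = 2.745 pp.
TFP growth = 8.5 − 8.517 = -0.017%.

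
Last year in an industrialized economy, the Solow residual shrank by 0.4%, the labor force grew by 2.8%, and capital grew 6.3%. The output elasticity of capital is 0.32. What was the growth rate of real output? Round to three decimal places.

Real output growth was 3.520%.

Labor's share = 1 − 0.32 = 0.68.
Capital: 0.32 × 6.3 = 2.016 pp.
The labor force: 0.68 × 2.8 = 1.904 pp.
Output growth = -0.4 + 3.92 = 3.52%.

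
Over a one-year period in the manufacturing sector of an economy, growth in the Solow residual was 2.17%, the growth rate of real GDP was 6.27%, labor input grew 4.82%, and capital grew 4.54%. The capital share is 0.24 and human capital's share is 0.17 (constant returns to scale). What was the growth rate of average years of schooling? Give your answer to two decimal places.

Labor's share = 1 − 0.24 − 0.17 = 0.59.
gY = gA + 0.24×4.54 + 0.59×4.82 + 0.17×g.
0.17×g = 6.27 − 2.17 − 3.9334 = 0.1666.
g = 0.1666 / 0.17 = 0.98%.

0.98%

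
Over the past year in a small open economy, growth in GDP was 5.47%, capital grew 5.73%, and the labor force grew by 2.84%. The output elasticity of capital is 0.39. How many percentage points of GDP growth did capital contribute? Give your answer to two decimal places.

2.23

Contribution = share × growth = 0.39 × 5.73 = 2.2347 pp.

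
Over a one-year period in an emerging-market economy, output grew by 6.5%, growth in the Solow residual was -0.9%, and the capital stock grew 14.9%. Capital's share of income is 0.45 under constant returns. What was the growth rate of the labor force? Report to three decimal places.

1.264%

Labor's share = 1 − 0.45 = 0.55.
gY = gA + 0.45×14.9 + 0.55×g.
0.55×g = 6.5 + 0.9 − 6.705 = 0.695.
g = 0.695 / 0.55 = 1.26364%.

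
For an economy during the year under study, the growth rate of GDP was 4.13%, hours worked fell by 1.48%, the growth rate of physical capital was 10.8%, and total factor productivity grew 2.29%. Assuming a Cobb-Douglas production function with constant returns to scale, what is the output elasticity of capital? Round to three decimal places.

gY = gA + α·gK + (1−α)·gL, so gY − gA − gL = α(gK − gL).
4.13 − 2.29 + 1.48 = α × (10.8 − (-1.48)).
3.32 = 12.28 α, so α = 0.27036.

α = 0.270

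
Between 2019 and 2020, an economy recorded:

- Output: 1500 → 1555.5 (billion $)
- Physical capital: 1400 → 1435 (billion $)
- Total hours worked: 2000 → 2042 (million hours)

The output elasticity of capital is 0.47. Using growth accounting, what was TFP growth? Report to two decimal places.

TFP growth was 1.41%.

Output growth = (1555.5 − 1500) / 1500 = 3.7%.
Physical capital growth = (1435 − 1400) / 1400 = 2.5%.
Total hours worked growth = (2042 − 2000) / 2000 = 2.1%.
Labor's share = 1 − 0.47 = 0.53.
Physical capital: 0.47 × 2.5 = 1.175 pp.
Total hours worked: 0.53 × 2.1 = 1.113 pp.
TFP growth = 3.7 − 2.288 = 1.412%.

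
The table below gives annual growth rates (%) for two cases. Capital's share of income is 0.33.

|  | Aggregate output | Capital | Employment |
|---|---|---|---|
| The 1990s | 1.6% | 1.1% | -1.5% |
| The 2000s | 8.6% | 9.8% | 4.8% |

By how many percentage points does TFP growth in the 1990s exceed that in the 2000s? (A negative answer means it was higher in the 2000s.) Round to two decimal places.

0.09 percentage points

Labor's share = 1 − 0.33 = 0.67.
The 1990s: TFP = 1.6 − 0.363 + 1.005 = 2.242%.
The 2000s: TFP = 8.6 − 3.234 − 3.216 = 2.15%.
Difference = 2.242 − (2.15) = 0.092 pp.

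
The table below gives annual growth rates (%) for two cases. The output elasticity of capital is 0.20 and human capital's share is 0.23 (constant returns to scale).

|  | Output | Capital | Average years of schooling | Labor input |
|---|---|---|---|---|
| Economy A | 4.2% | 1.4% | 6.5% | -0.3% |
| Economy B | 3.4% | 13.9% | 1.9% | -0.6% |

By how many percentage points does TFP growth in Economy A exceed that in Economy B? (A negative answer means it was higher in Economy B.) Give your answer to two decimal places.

Labor's share = 1 − 0.2 − 0.23 = 0.57.
Economy A: TFP = 4.2 − 0.28 − 1.495 + 0.171 = 2.596%.
Economy B: TFP = 3.4 − 2.78 − 0.437 + 0.342 = 0.525%.
Difference = 2.596 − (0.525) = 2.071 pp.

2.07 percentage points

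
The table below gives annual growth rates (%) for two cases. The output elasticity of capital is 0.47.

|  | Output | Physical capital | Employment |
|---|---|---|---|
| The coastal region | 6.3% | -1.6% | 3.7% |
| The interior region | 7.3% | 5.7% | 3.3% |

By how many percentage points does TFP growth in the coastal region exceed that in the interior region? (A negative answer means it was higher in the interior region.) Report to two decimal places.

2.22 percentage points

Labor's share = 1 − 0.47 = 0.53.
The coastal region: TFP = 6.3 + 0.752 − 1.961 = 5.091%.
The interior region: TFP = 7.3 − 2.679 − 1.749 = 2.872%.
Difference = 5.091 − (2.872) = 2.219 pp.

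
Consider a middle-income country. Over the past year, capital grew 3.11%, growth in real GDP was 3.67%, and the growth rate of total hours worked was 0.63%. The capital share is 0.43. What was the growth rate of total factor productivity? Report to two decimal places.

Labor's share = 1 − 0.43 = 0.57.
Capital: 0.43 × 3.11 = 1.3373 pp.
Total hours worked: 0.57 × 0.63 = 0.3591 pp.
TFP growth = 3.67 − 1.6964 = 1.9736%.

Total factor productivity growth was 1.97%.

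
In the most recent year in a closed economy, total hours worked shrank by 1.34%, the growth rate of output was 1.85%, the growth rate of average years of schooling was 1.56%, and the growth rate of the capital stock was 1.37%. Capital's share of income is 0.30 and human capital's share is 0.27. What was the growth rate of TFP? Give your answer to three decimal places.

1.594%

Labor's share = 1 − 0.3 − 0.27 = 0.43.
The capital stock: 0.3 × 1.37 = 0.411 pp.
Average years of schooling: 0.27 × 1.56 = 0.4212 pp.
Total hours worked: 0.43 × (-1.34) = -0.5762 pp.
TFP growth = 1.85 − 0.256 = 1.594%.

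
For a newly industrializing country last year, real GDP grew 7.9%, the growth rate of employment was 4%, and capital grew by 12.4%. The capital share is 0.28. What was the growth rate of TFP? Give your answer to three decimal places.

Labor's share = 1 − 0.28 = 0.72.
Capital: 0.28 × 12.4 = 3.472 pp.
Employment: 0.72 × 4 = 2.88 pp.
TFP growth = 7.9 − 6.352 = 1.548%.

1.548%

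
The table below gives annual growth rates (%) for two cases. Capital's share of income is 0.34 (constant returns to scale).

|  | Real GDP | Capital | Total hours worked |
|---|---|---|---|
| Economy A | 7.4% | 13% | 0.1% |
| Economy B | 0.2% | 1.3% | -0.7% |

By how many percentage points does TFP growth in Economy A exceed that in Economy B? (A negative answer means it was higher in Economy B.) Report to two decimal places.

2.69 percentage points

Labor's share = 1 − 0.34 = 0.66.
Economy A: TFP = 7.4 − 4.42 − 0.066 = 2.914%.
Economy B: TFP = 0.2 − 0.442 + 0.462 = 0.22%.
Difference = 2.914 − (0.22) = 2.694 pp.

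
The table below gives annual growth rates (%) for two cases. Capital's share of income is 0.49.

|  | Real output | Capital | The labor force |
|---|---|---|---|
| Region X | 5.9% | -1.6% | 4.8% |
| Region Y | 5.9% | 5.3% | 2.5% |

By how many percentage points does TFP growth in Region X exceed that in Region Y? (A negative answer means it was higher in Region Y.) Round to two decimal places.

2.21 percentage points

Labor's share = 1 − 0.49 = 0.51.
Region X: TFP = 5.9 + 0.784 − 2.448 = 4.236%.
Region Y: TFP = 5.9 − 2.597 − 1.275 = 2.028%.
Difference = 4.236 − (2.028) = 2.208 pp.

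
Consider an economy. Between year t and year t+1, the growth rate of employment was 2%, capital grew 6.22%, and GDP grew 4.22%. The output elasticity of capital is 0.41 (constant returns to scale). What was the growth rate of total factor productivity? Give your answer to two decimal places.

Labor's share = 1 − 0.41 = 0.59.
Capital: 0.41 × 6.22 = 2.5502 pp.
Employment: 0.59 × 2 = 1.18 pp.
TFP growth = 4.22 − 3.7302 = 0.4898%.

0.49%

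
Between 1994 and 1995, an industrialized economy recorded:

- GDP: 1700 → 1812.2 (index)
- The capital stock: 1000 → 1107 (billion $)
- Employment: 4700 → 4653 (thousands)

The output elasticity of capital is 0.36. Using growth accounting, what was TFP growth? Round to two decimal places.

3.39%

GDP growth = (1812.2 − 1700) / 1700 = 6.6%.
The capital stock growth = (1107 − 1000) / 1000 = 10.7%.
Employment growth = (4653 − 4700) / 4700 = -1%.
Labor's share = 1 − 0.36 = 0.64.
The capital stock: 0.36 × 10.7 = 3.852 pp.
Employment: 0.64 × (-1) = -0.64 pp.
TFP growth = 6.6 − 3.212 = 3.388%.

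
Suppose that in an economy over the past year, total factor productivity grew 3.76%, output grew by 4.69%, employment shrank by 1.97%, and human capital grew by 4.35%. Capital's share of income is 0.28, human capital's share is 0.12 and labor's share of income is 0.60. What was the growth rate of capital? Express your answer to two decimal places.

5.68%

Labor's share = 1 − 0.28 − 0.12 = 0.6.
gY = gA + 0.12×4.35 + 0.6×(-1.97) + 0.28×g.
0.28×g = 4.69 − 3.76 + 0.66 = 1.59.
g = 1.59 / 0.28 = 5.6786%.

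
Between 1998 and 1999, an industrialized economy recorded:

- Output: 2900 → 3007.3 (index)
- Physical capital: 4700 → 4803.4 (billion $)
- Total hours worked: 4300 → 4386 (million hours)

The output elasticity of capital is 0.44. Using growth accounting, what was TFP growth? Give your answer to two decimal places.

Output growth = (3007.3 − 2900) / 2900 = 3.7%.
Physical capital growth = (4803.4 − 4700) / 4700 = 2.2%.
Total hours worked growth = (4386 − 4300) / 4300 = 2%.
Labor's share = 1 − 0.44 = 0.56.
Physical capital: 0.44 × 2.2 = 0.968 pp.
Total hours worked: 0.56 × 2 = 1.12 pp.
TFP growth = 3.7 − 2.088 = 1.612%.

1.61%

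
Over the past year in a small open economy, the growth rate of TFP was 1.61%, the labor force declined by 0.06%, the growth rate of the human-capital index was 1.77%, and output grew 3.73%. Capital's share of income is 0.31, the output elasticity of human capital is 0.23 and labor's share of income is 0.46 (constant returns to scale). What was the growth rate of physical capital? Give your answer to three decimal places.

Labor's share = 1 − 0.31 − 0.23 = 0.46.
gY = gA + 0.23×1.77 + 0.46×(-0.06) + 0.31×g.
0.31×g = 3.73 − 1.61 − 0.3795 = 1.7405.
g = 1.7405 / 0.31 = 5.61452%.

5.615%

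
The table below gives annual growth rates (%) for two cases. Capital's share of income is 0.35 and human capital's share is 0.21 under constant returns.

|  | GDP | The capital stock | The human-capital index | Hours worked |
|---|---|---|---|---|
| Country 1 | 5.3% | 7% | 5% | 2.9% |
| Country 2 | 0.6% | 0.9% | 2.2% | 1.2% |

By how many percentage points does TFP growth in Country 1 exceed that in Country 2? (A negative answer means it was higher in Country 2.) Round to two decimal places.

Labor's share = 1 − 0.35 − 0.21 = 0.44.
Country 1: TFP = 5.3 − 2.45 − 1.05 − 1.276 = 0.524%.
Country 2: TFP = 0.6 − 0.315 − 0.462 − 0.528 = -0.705%.
Difference = 0.524 − (-0.705) = 1.229 pp.

1.23 percentage points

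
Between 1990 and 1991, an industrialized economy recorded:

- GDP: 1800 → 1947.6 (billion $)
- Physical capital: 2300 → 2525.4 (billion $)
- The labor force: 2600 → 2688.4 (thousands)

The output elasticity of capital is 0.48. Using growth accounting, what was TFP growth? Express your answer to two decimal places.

GDP growth = (1947.6 − 1800) / 1800 = 8.2%.
Physical capital growth = (2525.4 − 2300) / 2300 = 9.8%.
The labor force growth = (2688.4 − 2600) / 2600 = 3.4%.
Labor's share = 1 − 0.48 = 0.52.
Physical capital: 0.48 × 9.8 = 4.704 pp.
The labor force: 0.52 × 3.4 = 1.768 pp.
TFP growth = 8.2 − 6.472 = 1.728%.

TFP grew 1.73%.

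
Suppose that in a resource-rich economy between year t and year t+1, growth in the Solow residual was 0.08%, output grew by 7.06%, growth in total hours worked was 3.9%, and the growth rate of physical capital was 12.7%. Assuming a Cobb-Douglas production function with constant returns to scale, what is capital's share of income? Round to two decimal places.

Capital's share of income is 0.35.

gY = gA + α·gK + (1−α)·gL, so gY − gA − gL = α(gK − gL).
7.06 − 0.08 − 3.9 = α × (12.7 − 3.9).
3.08 = 8.8 α, so α = 0.35.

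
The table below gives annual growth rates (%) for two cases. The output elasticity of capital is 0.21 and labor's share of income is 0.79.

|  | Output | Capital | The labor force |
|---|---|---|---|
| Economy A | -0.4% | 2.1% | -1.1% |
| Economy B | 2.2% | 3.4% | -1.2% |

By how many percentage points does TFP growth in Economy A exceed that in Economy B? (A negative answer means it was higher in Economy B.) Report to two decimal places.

Labor's share = 1 − 0.21 = 0.79.
Economy A: TFP = -0.4 − 0.441 + 0.869 = 0.028%.
Economy B: TFP = 2.2 − 0.714 + 0.948 = 2.434%.
Difference = 0.028 − (2.434) = -2.406 pp.

-2.41 percentage points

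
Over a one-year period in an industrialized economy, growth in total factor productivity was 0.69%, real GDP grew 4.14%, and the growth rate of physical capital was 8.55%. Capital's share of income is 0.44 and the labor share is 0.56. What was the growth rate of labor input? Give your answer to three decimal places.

Labor's share = 1 − 0.44 = 0.56.
gY = gA + 0.44×8.55 + 0.56×g.
0.56×g = 4.14 − 0.69 − 3.762 = -0.312.
g = -0.312 / 0.56 = -0.55714%.

-0.557%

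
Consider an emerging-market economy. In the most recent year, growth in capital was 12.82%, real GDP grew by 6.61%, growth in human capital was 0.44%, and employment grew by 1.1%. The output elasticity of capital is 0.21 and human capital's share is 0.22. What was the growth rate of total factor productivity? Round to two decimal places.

Labor's share = 1 − 0.21 − 0.22 = 0.57.
Capital: 0.21 × 12.82 = 2.6922 pp.
Human capital: 0.22 × 0.44 = 0.0968 pp.
Employment: 0.57 × 1.1 = 0.627 pp.
TFP growth = 6.61 − 3.416 = 3.194%.

Total factor productivity grew 3.19%.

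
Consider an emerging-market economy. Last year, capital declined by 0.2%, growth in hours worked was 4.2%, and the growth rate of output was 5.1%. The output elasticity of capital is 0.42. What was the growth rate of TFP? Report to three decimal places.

2.748%

Labor's share = 1 − 0.42 = 0.58.
Capital: 0.42 × (-0.2) = -0.084 pp.
Hours worked: 0.58 × 4.2 = 2.436 pp.
TFP growth = 5.1 − 2.352 = 2.748%.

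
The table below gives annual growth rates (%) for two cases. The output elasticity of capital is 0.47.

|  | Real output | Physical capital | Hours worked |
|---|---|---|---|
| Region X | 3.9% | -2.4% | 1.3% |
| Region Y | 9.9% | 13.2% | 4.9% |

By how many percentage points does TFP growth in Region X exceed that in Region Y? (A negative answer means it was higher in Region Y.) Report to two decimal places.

3.24 percentage points

Labor's share = 1 − 0.47 = 0.53.
Region X: TFP = 3.9 + 1.128 − 0.689 = 4.339%.
Region Y: TFP = 9.9 − 6.204 − 2.597 = 1.099%.
Difference = 4.339 − (1.099) = 3.24 pp.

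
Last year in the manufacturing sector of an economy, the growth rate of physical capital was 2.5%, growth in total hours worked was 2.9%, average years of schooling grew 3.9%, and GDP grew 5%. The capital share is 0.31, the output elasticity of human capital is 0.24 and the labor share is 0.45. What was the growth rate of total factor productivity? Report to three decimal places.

Labor's share = 1 − 0.31 − 0.24 = 0.45.
Physical capital: 0.31 × 2.5 = 0.775 pp.
Average years of schooling: 0.24 × 3.9 = 0.936 pp.
Total hours worked: 0.45 × 2.9 = 1.305 pp.
TFP growth = 5 − 3.016 = 1.984%.

Total factor productivity grew 1.984%.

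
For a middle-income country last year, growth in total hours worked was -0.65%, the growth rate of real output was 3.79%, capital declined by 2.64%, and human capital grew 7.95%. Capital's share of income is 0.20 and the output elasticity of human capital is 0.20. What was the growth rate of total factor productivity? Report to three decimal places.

Labor's share = 1 − 0.2 − 0.2 = 0.6.
Capital: 0.2 × (-2.64) = -0.528 pp.
Human capital: 0.2 × 7.95 = 1.59 pp.
Total hours worked: 0.6 × (-0.65) = -0.39 pp.
TFP growth = 3.79 − 0.672 = 3.118%.

Total factor productivity grew 3.118%.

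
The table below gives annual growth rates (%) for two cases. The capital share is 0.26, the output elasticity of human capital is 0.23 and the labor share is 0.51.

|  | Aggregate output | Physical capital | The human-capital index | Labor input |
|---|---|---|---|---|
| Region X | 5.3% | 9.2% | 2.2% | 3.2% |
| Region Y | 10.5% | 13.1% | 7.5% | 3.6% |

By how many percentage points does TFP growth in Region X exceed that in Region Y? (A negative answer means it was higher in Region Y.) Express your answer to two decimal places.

-2.76 percentage points

Labor's share = 1 − 0.26 − 0.23 = 0.51.
Region X: TFP = 5.3 − 2.392 − 0.506 − 1.632 = 0.77%.
Region Y: TFP = 10.5 − 3.406 − 1.725 − 1.836 = 3.533%.
Difference = 0.77 − (3.533) = -2.763 pp.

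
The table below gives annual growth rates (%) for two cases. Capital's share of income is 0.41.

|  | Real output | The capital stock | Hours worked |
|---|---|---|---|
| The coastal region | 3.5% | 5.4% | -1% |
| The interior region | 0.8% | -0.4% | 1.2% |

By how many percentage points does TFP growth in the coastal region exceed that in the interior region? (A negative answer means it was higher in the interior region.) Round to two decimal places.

Labor's share = 1 − 0.41 = 0.59.
The coastal region: TFP = 3.5 − 2.214 + 0.59 = 1.876%.
The interior region: TFP = 0.8 + 0.164 − 0.708 = 0.256%.
Difference = 1.876 − (0.256) = 1.62 pp.

1.62 percentage points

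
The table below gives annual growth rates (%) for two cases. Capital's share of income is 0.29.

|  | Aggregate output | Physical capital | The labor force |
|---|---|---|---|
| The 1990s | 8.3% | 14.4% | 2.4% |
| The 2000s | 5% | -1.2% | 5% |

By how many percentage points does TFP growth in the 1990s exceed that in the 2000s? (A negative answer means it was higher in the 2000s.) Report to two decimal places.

0.62 percentage points

Labor's share = 1 − 0.29 = 0.71.
The 1990s: TFP = 8.3 − 4.176 − 1.704 = 2.42%.
The 2000s: TFP = 5 + 0.348 − 3.55 = 1.798%.
Difference = 2.42 − (1.798) = 0.622 pp.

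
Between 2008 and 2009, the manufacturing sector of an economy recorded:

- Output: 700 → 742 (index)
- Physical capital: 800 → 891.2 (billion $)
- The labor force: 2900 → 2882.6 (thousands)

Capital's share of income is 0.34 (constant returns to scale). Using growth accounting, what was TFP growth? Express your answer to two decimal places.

Output growth = (742 − 700) / 700 = 6%.
Physical capital growth = (891.2 − 800) / 800 = 11.4%.
The labor force growth = (2882.6 − 2900) / 2900 = -0.6%.
Labor's share = 1 − 0.34 = 0.66.
Physical capital: 0.34 × 11.4 = 3.876 pp.
The labor force: 0.66 × (-0.6) = -0.396 pp.
TFP growth = 6 − 3.48 = 2.52%.

TFP growth was 2.52%.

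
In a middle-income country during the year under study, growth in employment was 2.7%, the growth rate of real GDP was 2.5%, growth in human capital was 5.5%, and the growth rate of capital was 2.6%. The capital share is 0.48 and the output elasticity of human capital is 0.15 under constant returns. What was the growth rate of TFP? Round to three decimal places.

-0.572%

Labor's share = 1 − 0.48 − 0.15 = 0.37.
Capital: 0.48 × 2.6 = 1.248 pp.
Human capital: 0.15 × 5.5 = 0.825 pp.
Employment: 0.37 × 2.7 = 0.999 pp.
TFP growth = 2.5 − 3.072 = -0.572%.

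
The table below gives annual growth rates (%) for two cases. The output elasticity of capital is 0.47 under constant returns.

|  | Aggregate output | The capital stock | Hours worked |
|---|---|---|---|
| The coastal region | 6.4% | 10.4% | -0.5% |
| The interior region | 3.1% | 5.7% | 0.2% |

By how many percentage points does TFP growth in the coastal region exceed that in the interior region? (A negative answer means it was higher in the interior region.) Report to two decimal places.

Labor's share = 1 − 0.47 = 0.53.
The coastal region: TFP = 6.4 − 4.888 + 0.265 = 1.777%.
The interior region: TFP = 3.1 − 2.679 − 0.106 = 0.315%.
Difference = 1.777 − (0.315) = 1.462 pp.

1.46 percentage points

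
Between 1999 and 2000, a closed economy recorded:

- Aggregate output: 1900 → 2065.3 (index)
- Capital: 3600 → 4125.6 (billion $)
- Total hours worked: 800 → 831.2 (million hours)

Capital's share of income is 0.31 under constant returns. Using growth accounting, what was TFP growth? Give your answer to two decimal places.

TFP grew 1.48%.

Aggregate output growth = (2065.3 − 1900) / 1900 = 8.7%.
Capital growth = (4125.6 − 3600) / 3600 = 14.6%.
Total hours worked growth = (831.2 − 800) / 800 = 3.9%.
Labor's share = 1 − 0.31 = 0.69.
Capital: 0.31 × 14.6 = 4.526 pp.
Total hours worked: 0.69 × 3.9 = 2.691 pp.
TFP growth = 8.7 − 7.217 = 1.483%.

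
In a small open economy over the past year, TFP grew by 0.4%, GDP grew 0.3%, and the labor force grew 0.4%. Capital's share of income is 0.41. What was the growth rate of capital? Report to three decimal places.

Labor's share = 1 − 0.41 = 0.59.
gY = gA + 0.59×0.4 + 0.41×g.
0.41×g = 0.3 − 0.4 − 0.236 = -0.336.
g = -0.336 / 0.41 = -0.81951%.

-0.820%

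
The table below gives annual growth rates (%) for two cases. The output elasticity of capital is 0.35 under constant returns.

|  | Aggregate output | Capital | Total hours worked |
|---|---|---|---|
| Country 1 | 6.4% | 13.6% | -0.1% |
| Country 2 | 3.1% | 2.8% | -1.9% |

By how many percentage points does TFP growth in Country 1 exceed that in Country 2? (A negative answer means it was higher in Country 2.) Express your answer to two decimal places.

-1.65 percentage points

Labor's share = 1 − 0.35 = 0.65.
Country 1: TFP = 6.4 − 4.76 + 0.065 = 1.705%.
Country 2: TFP = 3.1 − 0.98 + 1.235 = 3.355%.
Difference = 1.705 − (3.355) = -1.65 pp.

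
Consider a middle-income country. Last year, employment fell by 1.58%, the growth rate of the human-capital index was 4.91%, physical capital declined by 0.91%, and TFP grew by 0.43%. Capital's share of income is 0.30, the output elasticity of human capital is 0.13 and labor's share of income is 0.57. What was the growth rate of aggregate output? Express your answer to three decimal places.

-0.105%

Labor's share = 1 − 0.3 − 0.13 = 0.57.
Physical capital: 0.3 × (-0.91) = -0.273 pp.
The human-capital index: 0.13 × 4.91 = 0.6383 pp.
Employment: 0.57 × (-1.58) = -0.9006 pp.
Output growth = 0.43 + (-0.5353) = -0.1053%.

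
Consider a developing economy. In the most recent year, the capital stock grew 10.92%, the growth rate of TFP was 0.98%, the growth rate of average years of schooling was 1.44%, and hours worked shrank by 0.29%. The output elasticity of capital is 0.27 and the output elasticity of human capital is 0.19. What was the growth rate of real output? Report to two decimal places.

Real output grew 4.05%.

Labor's share = 1 − 0.27 − 0.19 = 0.54.
The capital stock: 0.27 × 10.92 = 2.9484 pp.
Average years of schooling: 0.19 × 1.44 = 0.2736 pp.
Hours worked: 0.54 × (-0.29) = -0.1566 pp.
Output growth = 0.98 + 3.0654 = 4.0454%.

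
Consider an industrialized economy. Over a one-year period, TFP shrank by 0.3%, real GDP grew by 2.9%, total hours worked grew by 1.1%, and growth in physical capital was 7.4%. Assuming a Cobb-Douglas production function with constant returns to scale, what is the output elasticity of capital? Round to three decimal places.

gY = gA + α·gK + (1−α)·gL, so gY − gA − gL = α(gK − gL).
2.9 + 0.3 − 1.1 = α × (7.4 − 1.1).
2.1 = 6.3 α, so α = 0.33333.

α = 0.333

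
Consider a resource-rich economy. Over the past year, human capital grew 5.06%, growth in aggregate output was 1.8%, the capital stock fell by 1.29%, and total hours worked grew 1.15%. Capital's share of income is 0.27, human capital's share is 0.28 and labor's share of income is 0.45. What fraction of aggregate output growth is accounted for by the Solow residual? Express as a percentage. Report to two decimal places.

Labor's share = 1 − 0.27 − 0.28 = 0.45.
The capital stock: 0.27 × (-1.29) = -0.3483 pp.
Human capital: 0.28 × 5.06 = 1.4168 pp.
Total hours worked: 0.45 × 1.15 = 0.5175 pp.
TFP growth = 1.8 − 1.586 = 0.214%.
TFP share of growth = 0.214 / 1.8 × 100 = 11.8889%.

The Solow residual accounted for 11.89% of growth.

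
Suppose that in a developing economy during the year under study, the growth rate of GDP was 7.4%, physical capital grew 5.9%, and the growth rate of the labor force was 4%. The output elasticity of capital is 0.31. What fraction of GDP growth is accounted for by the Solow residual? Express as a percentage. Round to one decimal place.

38.0%

Labor's share = 1 − 0.31 = 0.69.
Physical capital: 0.31 × 5.9 = 1.829 pp.
The labor force: 0.69 × 4 = 2.76 pp.
TFP growth = 7.4 − 4.589 = 2.811%.
TFP share of growth = 2.811 / 7.4 × 100 = 37.986%.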